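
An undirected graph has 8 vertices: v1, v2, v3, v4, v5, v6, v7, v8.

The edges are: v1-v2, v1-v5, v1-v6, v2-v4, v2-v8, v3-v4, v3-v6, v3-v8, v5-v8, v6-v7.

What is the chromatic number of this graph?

3

The cycle v1-v5-v8-v3-v6-v1 has odd length 5, so it cannot be 2-colored; at least 3 colors are needed.
A valid assignment using 3 colors: v1=red, v2=blue, v3=green, v4=red, v5=blue, v6=blue, v7=red, v8=red. Each edge has distinct colors on its endpoints.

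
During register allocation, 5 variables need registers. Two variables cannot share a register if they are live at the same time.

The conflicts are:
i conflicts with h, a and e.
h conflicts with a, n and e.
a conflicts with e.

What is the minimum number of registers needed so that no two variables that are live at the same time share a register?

4

i, h, a, e pairwise conflict, so at least 4 registers are needed.
A valid assignment using 4 registers: i=2, h=1, a=3, n=2, e=4. Every pair that conflicts lands in different registers.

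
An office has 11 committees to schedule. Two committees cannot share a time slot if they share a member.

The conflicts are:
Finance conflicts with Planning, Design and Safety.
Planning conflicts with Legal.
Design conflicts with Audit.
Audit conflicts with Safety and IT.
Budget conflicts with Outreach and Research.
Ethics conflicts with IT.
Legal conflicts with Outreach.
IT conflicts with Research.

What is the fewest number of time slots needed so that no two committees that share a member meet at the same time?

3

The cycle Budget-Research-IT-Audit-Design-Finance-Planning-Legal-Outreach-Budget has odd length 9, so it cannot be 2-colored; at least 3 time slots are needed.
3 time slots suffice: time slot 1 → {Finance, Budget, Legal, IT}; time slot 2 → {Planning, Audit, Ethics, Outreach, Research}; time slot 3 → {Design, Safety}. No two conflicting committees share a time slot.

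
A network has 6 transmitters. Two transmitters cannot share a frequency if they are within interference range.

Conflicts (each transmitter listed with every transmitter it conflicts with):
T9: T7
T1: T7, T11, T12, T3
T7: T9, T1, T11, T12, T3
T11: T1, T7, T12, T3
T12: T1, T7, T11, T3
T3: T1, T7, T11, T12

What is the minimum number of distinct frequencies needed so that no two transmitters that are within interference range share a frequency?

5

T1, T7, T11, T12, T3 all conflict with each other, so at least 5 frequencies are needed.
A valid assignment using 5 frequencies: T9=2, T1=4, T7=1, T11=3, T12=2, T3=5. Each listed conflict is separated.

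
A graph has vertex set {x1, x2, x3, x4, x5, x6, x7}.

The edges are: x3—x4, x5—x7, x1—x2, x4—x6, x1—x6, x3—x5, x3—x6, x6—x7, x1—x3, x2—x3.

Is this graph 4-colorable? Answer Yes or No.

The chromatic number is 3. x1, x3, x6 are pairwise adjacent, so at least 3 colors are needed.
A valid assignment using 3 colors: x1=green, x2=blue, x3=red, x4=green, x5=blue, x6=blue, x7=red.
Since 4 ≥ 3, a proper 4-coloring certainly exists.

Yes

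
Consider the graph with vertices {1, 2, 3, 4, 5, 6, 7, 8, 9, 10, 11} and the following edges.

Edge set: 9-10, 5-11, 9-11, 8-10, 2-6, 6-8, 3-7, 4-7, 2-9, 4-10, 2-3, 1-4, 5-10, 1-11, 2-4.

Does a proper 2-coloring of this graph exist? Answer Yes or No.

The cycle 5-10-4-1-11-5 has odd length 5, so it cannot be 2-colored; at least 3 colors are needed.
So 2 colors are not enough.

No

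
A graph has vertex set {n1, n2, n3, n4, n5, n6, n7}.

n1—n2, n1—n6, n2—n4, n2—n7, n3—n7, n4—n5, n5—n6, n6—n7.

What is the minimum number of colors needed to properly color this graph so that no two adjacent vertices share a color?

The cycle n5-n6-n7-n2-n4-n5 has odd length 5, so it cannot be 2-colored; at least 3 colors are needed.
3 colors suffice: color R → {n1, n5, n7}; color B → {n2, n3, n6}; color G → {n4}. No two adjacent vertices share a color.

3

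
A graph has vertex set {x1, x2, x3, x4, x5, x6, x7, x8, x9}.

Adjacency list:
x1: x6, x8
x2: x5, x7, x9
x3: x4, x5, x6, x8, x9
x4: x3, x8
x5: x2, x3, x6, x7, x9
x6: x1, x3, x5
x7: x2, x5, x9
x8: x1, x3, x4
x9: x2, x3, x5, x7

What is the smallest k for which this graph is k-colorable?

x2, x5, x7, x9 form a clique, so at least 4 colors are needed.
One proper 4-coloring: x1=2, x2=2, x3=2, x4=3, x5=1, x6=3, x7=4, x8=1, x9=3. Every edge joins two different colors.

4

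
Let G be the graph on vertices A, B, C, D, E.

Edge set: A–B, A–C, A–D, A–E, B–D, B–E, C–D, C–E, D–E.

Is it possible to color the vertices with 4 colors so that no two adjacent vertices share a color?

The chromatic number is 4. A, B, D, E are pairwise adjacent (a clique of size 4), so at least 4 colors are needed.
4 colors suffice: color 1 → {D}; color 2 → {A}; color 3 → {E}; color 4 → {B, C}.
That is already a proper 4-coloring.

Yes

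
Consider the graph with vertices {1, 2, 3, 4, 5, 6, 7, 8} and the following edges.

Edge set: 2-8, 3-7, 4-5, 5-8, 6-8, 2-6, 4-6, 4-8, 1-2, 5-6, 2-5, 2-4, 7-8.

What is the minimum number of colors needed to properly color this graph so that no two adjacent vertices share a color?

5

2, 4, 5, 6, 8 are pairwise adjacent (a clique of size 5), so at least 5 colors are needed.
5 colors suffice: 1=a, 2=b, 3=a, 4=c, 5=e, 6=d, 7=b, 8=a. Each edge has distinct colors on its endpoints.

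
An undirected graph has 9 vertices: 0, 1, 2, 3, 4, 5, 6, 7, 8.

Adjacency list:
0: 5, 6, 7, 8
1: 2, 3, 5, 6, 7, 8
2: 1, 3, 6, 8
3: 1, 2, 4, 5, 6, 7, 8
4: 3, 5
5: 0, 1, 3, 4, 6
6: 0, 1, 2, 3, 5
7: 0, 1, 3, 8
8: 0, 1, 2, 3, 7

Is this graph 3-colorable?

1, 3, 5, 6 are mutually adjacent (a clique of size 4), so at least 4 colors are needed.
So 3 colors are not enough.

No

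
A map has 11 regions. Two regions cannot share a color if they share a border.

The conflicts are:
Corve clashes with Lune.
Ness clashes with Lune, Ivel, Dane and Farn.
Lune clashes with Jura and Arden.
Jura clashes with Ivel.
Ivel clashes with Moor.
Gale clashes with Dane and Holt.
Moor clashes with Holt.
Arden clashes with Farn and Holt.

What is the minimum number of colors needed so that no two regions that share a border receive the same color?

Jura and Ivel conflict, so at least 2 colors are needed.
2 colors suffice: color 1 → {Corve, Ness, Jura, Gale, Moor, Arden}; color 2 → {Lune, Ivel, Dane, Farn, Holt}. Every pair that conflicts lands in different colors.

2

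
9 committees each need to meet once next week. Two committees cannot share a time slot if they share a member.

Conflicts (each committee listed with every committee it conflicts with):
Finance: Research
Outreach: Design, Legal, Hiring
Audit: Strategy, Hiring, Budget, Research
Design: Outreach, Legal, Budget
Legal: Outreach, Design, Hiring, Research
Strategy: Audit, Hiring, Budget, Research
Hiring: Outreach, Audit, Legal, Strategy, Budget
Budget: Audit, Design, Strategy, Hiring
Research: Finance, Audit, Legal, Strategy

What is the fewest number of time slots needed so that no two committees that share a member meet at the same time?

4

Audit, Strategy, Hiring, Budget all conflict with each other, so at least 4 time slots are needed.
A valid assignment using 4 time slots: Finance=2, Outreach=3, Audit=3, Design=1, Legal=2, Strategy=2, Hiring=1, Budget=4, Research=1. No two conflicting committees share a time slot.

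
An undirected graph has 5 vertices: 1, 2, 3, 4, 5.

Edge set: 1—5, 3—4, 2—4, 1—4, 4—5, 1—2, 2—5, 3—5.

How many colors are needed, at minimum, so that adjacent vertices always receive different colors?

4

1, 2, 4, 5 are mutually adjacent (a clique of size 4), so at least 4 colors are needed.
One proper 4-coloring: 1=d, 2=c, 3=c, 4=a, 5=b. Each edge has distinct colors on its endpoints.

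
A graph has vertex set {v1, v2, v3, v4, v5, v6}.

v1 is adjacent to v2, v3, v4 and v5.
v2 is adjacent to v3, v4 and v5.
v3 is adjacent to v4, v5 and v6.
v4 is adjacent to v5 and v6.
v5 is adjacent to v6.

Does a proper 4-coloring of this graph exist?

v1, v2, v3, v4, v5 are mutually adjacent (a clique of size 5), so at least 5 colors are needed.
So 4 colors are not enough.

No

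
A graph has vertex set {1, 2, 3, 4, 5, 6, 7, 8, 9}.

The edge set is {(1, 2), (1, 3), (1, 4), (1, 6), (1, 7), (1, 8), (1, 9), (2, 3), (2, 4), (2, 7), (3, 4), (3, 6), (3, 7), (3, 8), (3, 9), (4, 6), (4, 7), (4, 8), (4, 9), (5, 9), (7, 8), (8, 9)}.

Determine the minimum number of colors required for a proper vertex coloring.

5

1, 3, 4, 8, 9 are mutually adjacent (a clique of size 5), so at least 5 colors are needed.
5 colors suffice: 1=green, 2=yellow, 3=red, 4=blue, 5=red, 6=yellow, 7=purple, 8=yellow, 9=purple. No two adjacent vertices share a color.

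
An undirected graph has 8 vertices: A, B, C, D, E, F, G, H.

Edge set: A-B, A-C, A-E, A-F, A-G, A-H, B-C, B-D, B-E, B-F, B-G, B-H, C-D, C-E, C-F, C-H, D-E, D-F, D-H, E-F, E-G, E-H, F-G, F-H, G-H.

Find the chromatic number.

6

B, C, D, E, F, H are pairwise adjacent (a clique of size 6), so at least 6 colors are needed.
6 colors suffice: color 1 → {B}; color 2 → {H}; color 3 → {E}; color 4 → {F}; color 5 → {C, G}; color 6 → {A, D}. Every edge joins two different colors.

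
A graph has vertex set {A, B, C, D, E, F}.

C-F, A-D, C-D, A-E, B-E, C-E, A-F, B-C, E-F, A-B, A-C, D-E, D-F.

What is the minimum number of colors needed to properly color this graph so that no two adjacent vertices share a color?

5

A, C, D, E, F form a clique, so at least 5 colors are needed.
A valid assignment using 5 colors: A=1, B=4, C=2, D=5, E=3, F=4. No two adjacent vertices share a color.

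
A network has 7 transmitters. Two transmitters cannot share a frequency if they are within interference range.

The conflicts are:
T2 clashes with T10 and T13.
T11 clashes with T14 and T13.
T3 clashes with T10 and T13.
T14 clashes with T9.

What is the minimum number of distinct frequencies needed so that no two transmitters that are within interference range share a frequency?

T2 and T10 conflict, so at least 2 frequencies are needed.
Using 2 frequencies: T2=2, T11=2, T3=2, T10=1, T14=1, T13=1, T9=2. Each listed conflict is separated.

2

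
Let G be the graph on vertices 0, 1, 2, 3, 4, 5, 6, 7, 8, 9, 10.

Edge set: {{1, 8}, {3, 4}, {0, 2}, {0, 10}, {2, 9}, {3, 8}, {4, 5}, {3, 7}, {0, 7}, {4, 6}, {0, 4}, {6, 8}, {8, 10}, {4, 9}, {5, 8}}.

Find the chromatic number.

3

The cycle 8-3-7-0-10-8 has odd length 5, so it cannot be 2-colored; at least 3 colors are needed.
3 colors suffice: 0=blue, 1=blue, 2=red, 3=blue, 4=red, 5=blue, 6=blue, 7=red, 8=red, 9=blue, 10=green. No two adjacent vertices share a color.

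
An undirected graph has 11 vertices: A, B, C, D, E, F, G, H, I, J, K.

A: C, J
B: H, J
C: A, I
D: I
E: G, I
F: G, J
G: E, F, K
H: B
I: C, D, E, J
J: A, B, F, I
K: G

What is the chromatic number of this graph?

The cycle G-F-J-I-E-G has odd length 5, so it cannot be 2-colored; at least 3 colors are needed.
3 colors suffice: color 1 → {C, D, G, H, J}; color 2 → {A, B, F, I, K}; color 3 → {E}. No two adjacent vertices share a color.

3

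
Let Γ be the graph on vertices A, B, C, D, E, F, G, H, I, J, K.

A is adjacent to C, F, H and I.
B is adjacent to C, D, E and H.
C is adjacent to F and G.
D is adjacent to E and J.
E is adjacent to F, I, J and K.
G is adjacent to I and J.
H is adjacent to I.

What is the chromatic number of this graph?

B, D, E are pairwise adjacent, so at least 3 colors are needed.
3 colors suffice: A=3, B=2, C=1, D=3, E=1, F=2, G=3, H=1, I=2, J=2, K=2. Every edge joins two different colors.

3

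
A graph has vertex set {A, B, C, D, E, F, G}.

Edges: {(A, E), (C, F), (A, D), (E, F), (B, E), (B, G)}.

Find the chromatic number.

2

E and F are adjacent, so at least 2 colors are needed.
2 colors suffice: color 1 → {C, D, E, G}; color 2 → {A, B, F}. No two adjacent vertices share a color.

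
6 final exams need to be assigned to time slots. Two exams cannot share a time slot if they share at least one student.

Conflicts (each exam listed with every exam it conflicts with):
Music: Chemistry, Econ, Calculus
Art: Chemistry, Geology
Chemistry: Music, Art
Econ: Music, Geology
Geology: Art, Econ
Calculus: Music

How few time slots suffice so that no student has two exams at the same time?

3

The cycle Art-Geology-Econ-Music-Chemistry-Art has odd length 5, so it cannot be 2-colored; at least 3 time slots are needed.
3 time slots suffice: time slot 1 → {Music, Art}; time slot 2 → {Chemistry, Econ, Calculus}; time slot 3 → {Geology}. Every pair that conflicts lands in different time slots.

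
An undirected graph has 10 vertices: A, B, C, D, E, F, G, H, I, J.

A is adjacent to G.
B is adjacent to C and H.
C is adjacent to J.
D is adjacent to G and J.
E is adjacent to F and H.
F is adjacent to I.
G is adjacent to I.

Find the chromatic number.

The cycle C-B-H-E-F-I-G-D-J-C has odd length 9, so it cannot be 2-colored; at least 3 colors are needed.
A valid assignment using 3 colors: A=2, B=1, C=2, D=2, E=2, F=1, G=1, H=3, I=2, J=1. No two adjacent vertices share a color.

3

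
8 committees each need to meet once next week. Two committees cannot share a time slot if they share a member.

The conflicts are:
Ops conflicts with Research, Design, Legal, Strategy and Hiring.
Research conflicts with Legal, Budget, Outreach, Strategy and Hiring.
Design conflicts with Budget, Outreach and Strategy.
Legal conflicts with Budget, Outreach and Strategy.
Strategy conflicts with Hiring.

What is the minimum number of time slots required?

4

Ops, Research, Strategy, Hiring all conflict with each other, so at least 4 time slots are needed.
Using 4 time slots: Ops=2, Research=1, Design=1, Legal=3, Budget=2, Outreach=2, Strategy=4, Hiring=3. Each listed conflict is separated.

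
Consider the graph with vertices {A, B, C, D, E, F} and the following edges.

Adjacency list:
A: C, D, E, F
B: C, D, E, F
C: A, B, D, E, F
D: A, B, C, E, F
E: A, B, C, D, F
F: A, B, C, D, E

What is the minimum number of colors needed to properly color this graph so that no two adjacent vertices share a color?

5

A, C, D, E, F are mutually adjacent (a clique of size 5), so at least 5 colors are needed.
A valid assignment using 5 colors: A=5, B=5, C=1, D=2, E=4, F=3. No two adjacent vertices share a color.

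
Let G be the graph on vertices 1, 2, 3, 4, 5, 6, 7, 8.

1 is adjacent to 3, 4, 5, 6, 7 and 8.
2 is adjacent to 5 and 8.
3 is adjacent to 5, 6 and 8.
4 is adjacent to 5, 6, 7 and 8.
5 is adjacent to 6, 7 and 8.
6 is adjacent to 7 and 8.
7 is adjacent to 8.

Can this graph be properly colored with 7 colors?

The chromatic number is 6. 1, 4, 5, 6, 7, 8 are mutually adjacent (a clique of size 6), so at least 6 colors are needed.
6 colors suffice: 1=green, 2=green, 3=purple, 4=purple, 5=blue, 6=yellow, 7=orange, 8=red.
Since 7 ≥ 6, a proper 7-coloring certainly exists.

Yes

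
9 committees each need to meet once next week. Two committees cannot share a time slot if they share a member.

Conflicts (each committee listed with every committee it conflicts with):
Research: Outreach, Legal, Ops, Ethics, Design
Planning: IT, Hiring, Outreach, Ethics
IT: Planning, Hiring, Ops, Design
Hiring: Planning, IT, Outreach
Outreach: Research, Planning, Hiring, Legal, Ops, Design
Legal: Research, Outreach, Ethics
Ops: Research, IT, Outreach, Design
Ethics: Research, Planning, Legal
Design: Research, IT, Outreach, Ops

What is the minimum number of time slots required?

Research, Outreach, Ops, Design pairwise conflict, so at least 4 time slots are needed.
Using 4 time slots: Research=2, Planning=2, IT=1, Hiring=3, Outreach=1, Legal=3, Ops=4, Ethics=1, Design=3. No two conflicting committees share a time slot.

4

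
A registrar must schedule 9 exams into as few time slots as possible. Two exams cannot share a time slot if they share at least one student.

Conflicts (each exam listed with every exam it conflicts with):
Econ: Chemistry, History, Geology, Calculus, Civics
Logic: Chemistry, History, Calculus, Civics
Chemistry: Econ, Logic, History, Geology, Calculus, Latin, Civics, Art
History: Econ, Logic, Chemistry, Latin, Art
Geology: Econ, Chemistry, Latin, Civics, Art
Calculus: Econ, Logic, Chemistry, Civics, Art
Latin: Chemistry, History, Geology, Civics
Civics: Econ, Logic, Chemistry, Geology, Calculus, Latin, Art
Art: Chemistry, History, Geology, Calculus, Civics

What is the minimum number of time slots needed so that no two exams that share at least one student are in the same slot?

Econ, Chemistry, Calculus, Civics all conflict with each other, so at least 4 time slots are needed.
Using 4 time slots: Econ=3, Logic=3, Chemistry=1, History=2, Geology=4, Calculus=4, Latin=3, Civics=2, Art=3. Each listed conflict is separated.

4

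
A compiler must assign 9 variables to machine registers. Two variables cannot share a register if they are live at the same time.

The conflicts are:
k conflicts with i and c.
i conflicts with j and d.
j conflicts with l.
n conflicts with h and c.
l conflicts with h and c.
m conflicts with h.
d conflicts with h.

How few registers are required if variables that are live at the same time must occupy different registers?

3

The cycle d-i-j-l-h-d has odd length 5, so it cannot be 2-colored; at least 3 registers are needed.
3 registers suffice: register 1 → {i, h, c}; register 2 → {k, n, l, m, d}; register 3 → {j}. Every pair that conflicts lands in different registers.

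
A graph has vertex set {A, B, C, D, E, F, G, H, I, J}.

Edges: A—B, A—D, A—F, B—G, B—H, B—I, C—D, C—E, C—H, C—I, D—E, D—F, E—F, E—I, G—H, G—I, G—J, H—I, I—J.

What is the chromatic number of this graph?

B, G, H, I are pairwise adjacent (a clique of size 4), so at least 4 colors are needed.
One proper 4-coloring: A=3, B=2, C=4, D=1, E=2, F=4, G=4, H=3, I=1, J=2. No two adjacent vertices share a color.

4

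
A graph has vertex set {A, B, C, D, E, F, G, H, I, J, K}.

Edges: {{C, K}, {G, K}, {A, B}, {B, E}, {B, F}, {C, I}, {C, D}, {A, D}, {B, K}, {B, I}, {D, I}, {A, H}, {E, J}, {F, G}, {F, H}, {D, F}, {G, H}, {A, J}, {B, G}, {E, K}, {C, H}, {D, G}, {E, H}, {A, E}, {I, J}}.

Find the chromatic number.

A, E, H form a triangle, so at least 3 colors are needed.
3 colors suffice: color red → {B, D, H, J}; color blue → {A, F, I, K}; color green → {C, E, G}. Each edge has distinct colors on its endpoints.

3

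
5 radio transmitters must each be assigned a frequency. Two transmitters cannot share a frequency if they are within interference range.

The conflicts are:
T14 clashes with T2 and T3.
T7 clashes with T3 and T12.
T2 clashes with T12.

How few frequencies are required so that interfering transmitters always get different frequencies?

3

The cycle T12-T2-T14-T3-T7-T12 has odd length 5, so it cannot be 2-colored; at least 3 frequencies are needed.
3 frequencies suffice: T14=1, T7=1, T2=2, T3=2, T12=3. Every pair that conflicts lands in different frequencies.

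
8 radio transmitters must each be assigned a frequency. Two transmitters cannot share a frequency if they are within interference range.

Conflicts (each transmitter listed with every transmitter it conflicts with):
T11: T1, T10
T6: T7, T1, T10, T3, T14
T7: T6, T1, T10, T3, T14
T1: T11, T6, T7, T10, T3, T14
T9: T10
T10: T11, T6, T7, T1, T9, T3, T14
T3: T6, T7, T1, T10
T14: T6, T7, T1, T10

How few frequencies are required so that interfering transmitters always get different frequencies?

T6, T7, T1, T10, T14 all conflict with each other, so at least 5 frequencies are needed.
5 frequencies suffice: frequency 1 → {T10}; frequency 2 → {T1, T9}; frequency 3 → {T11, T7}; frequency 4 → {T6}; frequency 5 → {T3, T14}. Each listed conflict is separated.

5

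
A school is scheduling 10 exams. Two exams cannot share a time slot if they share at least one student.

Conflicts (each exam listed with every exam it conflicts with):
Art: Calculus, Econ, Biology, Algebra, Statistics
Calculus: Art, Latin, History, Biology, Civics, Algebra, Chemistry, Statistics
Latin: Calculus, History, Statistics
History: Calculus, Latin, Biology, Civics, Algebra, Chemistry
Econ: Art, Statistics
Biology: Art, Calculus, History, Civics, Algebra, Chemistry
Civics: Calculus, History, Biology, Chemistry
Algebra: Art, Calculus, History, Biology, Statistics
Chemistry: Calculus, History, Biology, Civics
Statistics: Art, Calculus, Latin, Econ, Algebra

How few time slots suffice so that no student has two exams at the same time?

5

Calculus, History, Biology, Civics, Chemistry pairwise conflict, so at least 5 time slots are needed.
5 time slots suffice: time slot 1 → {Calculus, Econ}; time slot 2 → {History, Statistics}; time slot 3 → {Latin, Biology}; time slot 4 → {Civics, Algebra}; time slot 5 → {Art, Chemistry}. Each listed conflict is separated.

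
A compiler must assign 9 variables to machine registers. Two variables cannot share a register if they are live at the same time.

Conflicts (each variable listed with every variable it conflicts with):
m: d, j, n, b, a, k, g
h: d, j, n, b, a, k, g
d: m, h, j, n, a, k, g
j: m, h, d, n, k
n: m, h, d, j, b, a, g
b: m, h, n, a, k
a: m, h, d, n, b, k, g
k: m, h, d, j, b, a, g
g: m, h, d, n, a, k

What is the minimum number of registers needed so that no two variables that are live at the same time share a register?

m, d, n, a, g all conflict with each other, so at least 5 registers are needed.
5 registers suffice: register 1 → {m, h}; register 2 → {d, b}; register 3 → {n, k}; register 4 → {j, a}; register 5 → {g}. Every pair that conflicts lands in different registers.

5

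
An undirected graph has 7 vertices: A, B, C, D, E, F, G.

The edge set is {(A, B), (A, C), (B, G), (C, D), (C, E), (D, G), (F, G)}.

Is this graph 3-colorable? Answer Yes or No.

The chromatic number is 3. The cycle A-B-G-D-C-A has odd length 5, so it cannot be 2-colored; at least 3 colors are needed.
3 colors suffice: color 1 → {C, G}; color 2 → {A, D, E, F}; color 3 → {B}.
That is already a proper 3-coloring.

Yes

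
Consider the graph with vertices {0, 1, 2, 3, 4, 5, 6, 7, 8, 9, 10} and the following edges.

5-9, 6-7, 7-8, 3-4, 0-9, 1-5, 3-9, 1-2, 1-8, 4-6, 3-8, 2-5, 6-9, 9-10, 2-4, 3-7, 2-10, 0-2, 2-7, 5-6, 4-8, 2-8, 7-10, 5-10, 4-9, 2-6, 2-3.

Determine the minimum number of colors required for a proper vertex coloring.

4

2, 3, 7, 8 are mutually adjacent (a clique of size 4), so at least 4 colors are needed.
4 colors suffice: color red → {2, 9}; color blue → {0, 4, 5, 7}; color green → {1, 3, 6, 10}; color yellow → {8}. No two adjacent vertices share a color.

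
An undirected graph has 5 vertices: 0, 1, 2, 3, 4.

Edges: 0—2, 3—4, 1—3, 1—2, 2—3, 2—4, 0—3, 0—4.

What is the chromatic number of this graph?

4

0, 2, 3, 4 are mutually adjacent (a clique of size 4), so at least 4 colors are needed.
4 colors suffice: color red → {2}; color blue → {3}; color green → {0, 1}; color yellow → {4}. Each edge has distinct colors on its endpoints.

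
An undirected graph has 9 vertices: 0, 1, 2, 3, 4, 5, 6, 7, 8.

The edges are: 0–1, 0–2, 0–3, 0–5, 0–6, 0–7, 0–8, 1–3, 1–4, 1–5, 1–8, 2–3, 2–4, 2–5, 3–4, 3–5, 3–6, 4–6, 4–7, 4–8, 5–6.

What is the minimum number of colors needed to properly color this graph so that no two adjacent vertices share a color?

0, 1, 3, 5 are pairwise adjacent (a clique of size 4), so at least 4 colors are needed.
4 colors suffice: color red → {0, 4}; color blue → {3, 7, 8}; color green → {5}; color yellow → {1, 2, 6}. Every edge joins two different colors.

4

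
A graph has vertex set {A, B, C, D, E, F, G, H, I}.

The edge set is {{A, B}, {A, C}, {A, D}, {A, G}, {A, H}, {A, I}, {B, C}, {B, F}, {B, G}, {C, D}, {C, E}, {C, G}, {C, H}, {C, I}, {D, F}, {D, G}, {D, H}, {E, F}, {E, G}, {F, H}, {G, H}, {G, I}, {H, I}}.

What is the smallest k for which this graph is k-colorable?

5

A, C, D, G, H are mutually adjacent (a clique of size 5), so at least 5 colors are needed.
A valid assignment using 5 colors: A=yellow, B=green, C=blue, D=purple, E=green, F=red, G=red, H=green, I=purple. Each edge has distinct colors on its endpoints.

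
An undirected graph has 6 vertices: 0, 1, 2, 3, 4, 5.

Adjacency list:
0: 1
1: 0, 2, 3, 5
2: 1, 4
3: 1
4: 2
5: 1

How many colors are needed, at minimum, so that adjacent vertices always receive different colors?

0 and 1 are adjacent, so at least 2 colors are needed.
2 colors suffice: color a → {1, 4}; color b → {0, 2, 3, 5}. No two adjacent vertices share a color.

2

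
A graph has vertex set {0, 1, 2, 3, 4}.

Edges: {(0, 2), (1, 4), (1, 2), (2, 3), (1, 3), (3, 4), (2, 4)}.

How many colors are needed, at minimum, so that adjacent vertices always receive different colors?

4

1, 2, 3, 4 are pairwise adjacent (a clique of size 4), so at least 4 colors are needed.
One proper 4-coloring: 0=blue, 1=blue, 2=red, 3=green, 4=yellow. Every edge joins two different colors.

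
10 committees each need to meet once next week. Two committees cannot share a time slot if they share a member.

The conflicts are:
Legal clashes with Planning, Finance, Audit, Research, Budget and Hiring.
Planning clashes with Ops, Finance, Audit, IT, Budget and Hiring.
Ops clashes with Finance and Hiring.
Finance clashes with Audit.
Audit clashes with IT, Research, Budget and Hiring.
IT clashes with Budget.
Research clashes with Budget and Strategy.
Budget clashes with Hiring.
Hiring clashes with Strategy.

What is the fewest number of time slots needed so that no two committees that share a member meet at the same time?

5

Legal, Planning, Audit, Budget, Hiring all conflict with each other, so at least 5 time slots are needed.
5 time slots suffice: time slot 1 → {Planning, Research}; time slot 2 → {Ops, Audit, Strategy}; time slot 3 → {Legal, IT}; time slot 4 → {Finance, Budget}; time slot 5 → {Hiring}. No two conflicting committees share a time slot.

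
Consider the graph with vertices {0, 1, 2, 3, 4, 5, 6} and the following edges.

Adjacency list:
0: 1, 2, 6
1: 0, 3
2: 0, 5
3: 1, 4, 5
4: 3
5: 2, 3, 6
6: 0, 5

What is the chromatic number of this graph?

The cycle 1-3-5-6-0-1 has odd length 5, so it cannot be 2-colored; at least 3 colors are needed.
One proper 3-coloring: 0=red, 1=green, 2=blue, 3=blue, 4=red, 5=red, 6=blue. Every edge joins two different colors.

3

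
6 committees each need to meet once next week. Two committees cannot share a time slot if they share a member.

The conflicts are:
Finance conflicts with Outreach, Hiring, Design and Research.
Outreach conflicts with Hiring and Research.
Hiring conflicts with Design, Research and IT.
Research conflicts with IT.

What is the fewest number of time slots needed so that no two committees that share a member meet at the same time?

4

Finance, Outreach, Hiring, Research are mutually in conflict, so at least 4 time slots are needed.
4 time slots suffice: time slot 1 → {Hiring}; time slot 2 → {Design, Research}; time slot 3 → {Finance, IT}; time slot 4 → {Outreach}. Every pair that conflicts lands in different time slots.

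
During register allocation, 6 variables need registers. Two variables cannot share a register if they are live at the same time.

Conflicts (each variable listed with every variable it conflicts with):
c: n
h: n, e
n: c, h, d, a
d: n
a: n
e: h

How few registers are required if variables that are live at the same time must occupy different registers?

2

n and d conflict, so at least 2 registers are needed.
Using 2 registers: c=2, h=2, n=1, d=2, a=2, e=1. Every pair that conflicts lands in different registers.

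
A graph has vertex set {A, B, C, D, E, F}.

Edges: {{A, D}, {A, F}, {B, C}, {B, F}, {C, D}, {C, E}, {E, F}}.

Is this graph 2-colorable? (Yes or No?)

The cycle C-B-F-A-D-C has odd length 5, so it cannot be 2-colored; at least 3 colors are needed.
So 2 colors are not enough.

No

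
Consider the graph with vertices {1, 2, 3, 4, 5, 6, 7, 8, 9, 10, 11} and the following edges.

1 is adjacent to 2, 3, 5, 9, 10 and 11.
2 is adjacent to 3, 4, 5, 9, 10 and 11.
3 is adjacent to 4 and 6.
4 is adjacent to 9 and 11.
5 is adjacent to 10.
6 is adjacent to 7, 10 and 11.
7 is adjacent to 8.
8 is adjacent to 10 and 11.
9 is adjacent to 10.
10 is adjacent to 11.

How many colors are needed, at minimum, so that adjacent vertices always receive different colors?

1, 2, 5, 10 form a clique, so at least 4 colors are needed.
4 colors suffice: color a → {4, 7, 10}; color b → {2, 6, 8}; color c → {1}; color d → {3, 5, 9, 11}. Each edge has distinct colors on its endpoints.

4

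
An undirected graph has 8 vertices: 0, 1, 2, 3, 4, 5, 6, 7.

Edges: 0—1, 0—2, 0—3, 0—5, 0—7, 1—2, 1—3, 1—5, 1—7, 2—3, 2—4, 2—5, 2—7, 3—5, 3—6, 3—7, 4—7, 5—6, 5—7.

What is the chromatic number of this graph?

6

0, 1, 2, 3, 5, 7 form a clique, so at least 6 colors are needed.
One proper 6-coloring: 0=orange, 1=purple, 2=green, 3=red, 4=red, 5=blue, 6=green, 7=yellow. Every edge joins two different colors.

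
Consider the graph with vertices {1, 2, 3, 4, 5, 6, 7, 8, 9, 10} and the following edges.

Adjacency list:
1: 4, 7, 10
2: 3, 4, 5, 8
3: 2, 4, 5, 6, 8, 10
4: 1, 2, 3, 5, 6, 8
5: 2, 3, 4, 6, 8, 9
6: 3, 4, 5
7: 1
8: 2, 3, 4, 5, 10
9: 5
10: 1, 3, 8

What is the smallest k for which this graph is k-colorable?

5

2, 3, 4, 5, 8 are pairwise adjacent (a clique of size 5), so at least 5 colors are needed.
A valid assignment using 5 colors: 1=b, 2=e, 3=c, 4=a, 5=b, 6=d, 7=a, 8=d, 9=a, 10=a. No two adjacent vertices share a color.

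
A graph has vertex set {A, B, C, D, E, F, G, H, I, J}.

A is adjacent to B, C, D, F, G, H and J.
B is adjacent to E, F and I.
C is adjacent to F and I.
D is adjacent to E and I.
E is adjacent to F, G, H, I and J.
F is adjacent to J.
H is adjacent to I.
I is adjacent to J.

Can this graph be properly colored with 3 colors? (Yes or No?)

The chromatic number is 3. E, F, J form a triangle, so at least 3 colors are needed.
3 colors suffice: A=1, B=3, C=3, D=3, E=1, F=2, G=2, H=3, I=2, J=3.
That is already a proper 3-coloring.

Yes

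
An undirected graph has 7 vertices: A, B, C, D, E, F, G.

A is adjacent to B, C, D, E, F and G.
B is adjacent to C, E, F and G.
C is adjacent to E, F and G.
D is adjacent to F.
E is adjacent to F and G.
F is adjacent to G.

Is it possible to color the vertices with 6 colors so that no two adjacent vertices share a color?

The chromatic number is 6. A, B, C, E, F, G are mutually adjacent (a clique of size 6), so at least 6 colors are needed.
6 colors suffice: color 1 → {A}; color 2 → {F}; color 3 → {D, G}; color 4 → {C}; color 5 → {E}; color 6 → {B}.
That is already a proper 6-coloring.

Yes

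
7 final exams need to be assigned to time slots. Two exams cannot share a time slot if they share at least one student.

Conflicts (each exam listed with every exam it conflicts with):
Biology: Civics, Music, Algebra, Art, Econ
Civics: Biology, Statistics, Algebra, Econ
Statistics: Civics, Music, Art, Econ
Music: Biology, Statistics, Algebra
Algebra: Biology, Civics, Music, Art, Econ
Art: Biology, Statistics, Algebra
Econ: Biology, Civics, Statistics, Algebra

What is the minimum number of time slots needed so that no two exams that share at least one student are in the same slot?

4

Biology, Civics, Algebra, Econ all conflict with each other, so at least 4 time slots are needed.
4 time slots suffice: time slot 1 → {Biology, Statistics}; time slot 2 → {Algebra}; time slot 3 → {Music, Art, Econ}; time slot 4 → {Civics}. Every pair that conflicts lands in different time slots.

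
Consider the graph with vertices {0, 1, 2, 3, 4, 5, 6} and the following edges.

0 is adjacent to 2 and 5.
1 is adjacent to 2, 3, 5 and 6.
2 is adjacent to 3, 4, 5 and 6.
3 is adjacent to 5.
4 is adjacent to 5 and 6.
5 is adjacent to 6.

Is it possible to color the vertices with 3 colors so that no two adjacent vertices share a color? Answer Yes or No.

No

1, 2, 5, 6 are mutually adjacent (a clique of size 4), so at least 4 colors are needed.
So 3 colors are not enough.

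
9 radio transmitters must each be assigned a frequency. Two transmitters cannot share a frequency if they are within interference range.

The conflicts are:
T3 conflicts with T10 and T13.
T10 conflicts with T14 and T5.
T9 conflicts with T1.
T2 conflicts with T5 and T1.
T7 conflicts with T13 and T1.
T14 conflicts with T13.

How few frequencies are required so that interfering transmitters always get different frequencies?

The cycle T14-T10-T5-T2-T1-T7-T13-T14 has odd length 7, so it cannot be 2-colored; at least 3 frequencies are needed.
3 frequencies suffice: frequency 1 → {T10, T13, T1}; frequency 2 → {T3, T9, T2, T7, T14}; frequency 3 → {T5}. Every pair that conflicts lands in different frequencies.

3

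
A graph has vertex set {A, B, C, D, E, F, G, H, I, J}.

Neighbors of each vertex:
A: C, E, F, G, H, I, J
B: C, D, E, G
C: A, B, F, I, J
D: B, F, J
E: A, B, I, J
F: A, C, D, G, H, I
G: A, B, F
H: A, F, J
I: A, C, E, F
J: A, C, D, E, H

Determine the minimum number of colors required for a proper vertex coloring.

4

A, C, F, I are pairwise adjacent (a clique of size 4), so at least 4 colors are needed.
One proper 4-coloring: A=red, B=red, C=green, D=green, E=green, F=blue, G=green, H=green, I=yellow, J=blue. No two adjacent vertices share a color.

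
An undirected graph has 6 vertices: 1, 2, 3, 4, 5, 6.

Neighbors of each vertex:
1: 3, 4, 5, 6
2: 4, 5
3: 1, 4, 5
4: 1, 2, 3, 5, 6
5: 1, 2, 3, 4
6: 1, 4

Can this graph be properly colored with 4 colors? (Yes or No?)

The chromatic number is 4. 1, 3, 4, 5 are pairwise adjacent (a clique of size 4), so at least 4 colors are needed.
One proper 4-coloring: 1=b, 2=b, 3=d, 4=a, 5=c, 6=c.
That is already a proper 4-coloring.

Yes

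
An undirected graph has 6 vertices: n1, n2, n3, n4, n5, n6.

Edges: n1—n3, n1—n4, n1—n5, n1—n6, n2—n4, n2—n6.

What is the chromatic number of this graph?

n1 and n6 are adjacent, so at least 2 colors are needed.
2 colors suffice: color 1 → {n1, n2}; color 2 → {n3, n4, n5, n6}. Each edge has distinct colors on its endpoints.

2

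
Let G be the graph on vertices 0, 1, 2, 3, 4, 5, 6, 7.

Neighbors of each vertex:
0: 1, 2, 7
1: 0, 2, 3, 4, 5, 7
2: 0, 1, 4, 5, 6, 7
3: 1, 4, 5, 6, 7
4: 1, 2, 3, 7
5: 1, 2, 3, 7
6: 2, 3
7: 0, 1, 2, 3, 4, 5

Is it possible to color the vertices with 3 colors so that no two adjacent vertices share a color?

1, 2, 5, 7 are mutually adjacent (a clique of size 4), so at least 4 colors are needed.
So 3 colors are not enough.

No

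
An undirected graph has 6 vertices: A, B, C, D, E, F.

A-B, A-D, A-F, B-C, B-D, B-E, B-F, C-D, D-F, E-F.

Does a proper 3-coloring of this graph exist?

A, B, D, F are mutually adjacent (a clique of size 4), so at least 4 colors are needed.
So 3 colors are not enough.

No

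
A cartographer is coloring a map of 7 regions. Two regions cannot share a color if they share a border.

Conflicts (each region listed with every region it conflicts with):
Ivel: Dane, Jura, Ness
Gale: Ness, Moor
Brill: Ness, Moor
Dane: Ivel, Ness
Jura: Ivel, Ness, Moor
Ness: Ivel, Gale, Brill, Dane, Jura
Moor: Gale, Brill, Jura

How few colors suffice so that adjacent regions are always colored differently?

Ivel, Jura, Ness pairwise conflict, so at least 3 colors are needed.
A valid assignment using 3 colors: Ivel=3, Gale=2, Brill=2, Dane=2, Jura=2, Ness=1, Moor=1. Each listed conflict is separated.

3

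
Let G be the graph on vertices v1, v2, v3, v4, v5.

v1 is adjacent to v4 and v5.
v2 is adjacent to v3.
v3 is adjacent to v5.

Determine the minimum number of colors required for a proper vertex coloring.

2

v1 and v4 are adjacent, so at least 2 colors are needed.
A valid assignment using 2 colors: v1=1, v2=2, v3=1, v4=2, v5=2. Every edge joins two different colors.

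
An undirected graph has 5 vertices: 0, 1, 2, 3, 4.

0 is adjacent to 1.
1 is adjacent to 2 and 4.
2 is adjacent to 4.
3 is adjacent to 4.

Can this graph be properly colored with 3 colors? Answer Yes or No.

Yes

The chromatic number is 3. 1, 2, 4 are pairwise adjacent, so at least 3 colors are needed.
3 colors suffice: color red → {0, 4}; color blue → {1, 3}; color green → {2}.
That is already a proper 3-coloring.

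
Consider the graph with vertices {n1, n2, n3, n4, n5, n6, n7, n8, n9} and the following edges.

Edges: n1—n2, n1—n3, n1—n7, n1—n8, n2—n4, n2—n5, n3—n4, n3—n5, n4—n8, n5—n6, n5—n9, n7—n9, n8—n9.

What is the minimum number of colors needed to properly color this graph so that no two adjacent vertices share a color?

The cycle n8-n4-n2-n5-n9-n8 has odd length 5, so it cannot be 2-colored; at least 3 colors are needed.
A valid assignment using 3 colors: n1=1, n2=2, n3=2, n4=1, n5=1, n6=2, n7=2, n8=2, n9=3. No two adjacent vertices share a color.

3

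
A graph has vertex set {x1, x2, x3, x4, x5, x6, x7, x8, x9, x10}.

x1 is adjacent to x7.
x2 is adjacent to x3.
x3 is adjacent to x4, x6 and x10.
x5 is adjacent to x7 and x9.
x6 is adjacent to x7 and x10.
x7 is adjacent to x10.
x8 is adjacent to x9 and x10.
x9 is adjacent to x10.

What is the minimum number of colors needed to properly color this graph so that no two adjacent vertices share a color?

x3, x6, x10 are mutually adjacent, so at least 3 colors are needed.
3 colors suffice: color red → {x1, x2, x4, x5, x10}; color blue → {x3, x7, x9}; color green → {x6, x8}. No two adjacent vertices share a color.

3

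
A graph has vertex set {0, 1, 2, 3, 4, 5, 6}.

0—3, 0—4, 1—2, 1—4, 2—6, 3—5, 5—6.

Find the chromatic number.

3

The cycle 0-3-5-6-2-1-4-0 has odd length 7, so it cannot be 2-colored; at least 3 colors are needed.
A valid assignment using 3 colors: 0=a, 1=a, 2=b, 3=c, 4=b, 5=b, 6=a. No two adjacent vertices share a color.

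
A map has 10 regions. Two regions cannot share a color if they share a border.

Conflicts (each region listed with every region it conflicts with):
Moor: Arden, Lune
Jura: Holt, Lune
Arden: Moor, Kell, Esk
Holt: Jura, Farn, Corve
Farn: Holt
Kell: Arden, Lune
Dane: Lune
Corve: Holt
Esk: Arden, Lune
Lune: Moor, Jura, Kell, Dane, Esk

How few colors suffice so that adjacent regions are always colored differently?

Dane and Lune conflict, so at least 2 colors are needed.
2 colors suffice: Moor=2, Jura=2, Arden=1, Holt=1, Farn=2, Kell=2, Dane=2, Corve=2, Esk=2, Lune=1. Each listed conflict is separated.

2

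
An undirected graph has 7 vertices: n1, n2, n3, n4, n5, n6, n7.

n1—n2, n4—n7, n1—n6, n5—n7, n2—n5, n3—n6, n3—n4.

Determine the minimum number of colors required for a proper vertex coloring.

The cycle n2-n5-n7-n4-n3-n6-n1-n2 has odd length 7, so it cannot be 2-colored; at least 3 colors are needed.
3 colors suffice: color 1 → {n1, n4, n5}; color 2 → {n2, n6, n7}; color 3 → {n3}. No two adjacent vertices share a color.

3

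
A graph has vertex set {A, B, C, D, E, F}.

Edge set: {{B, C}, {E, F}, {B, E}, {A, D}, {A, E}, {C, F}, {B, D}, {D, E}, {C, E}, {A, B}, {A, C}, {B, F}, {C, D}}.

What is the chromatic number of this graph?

A, B, C, D, E are mutually adjacent (a clique of size 5), so at least 5 colors are needed.
One proper 5-coloring: A=purple, B=green, C=red, D=yellow, E=blue, F=yellow. Every edge joins two different colors.

5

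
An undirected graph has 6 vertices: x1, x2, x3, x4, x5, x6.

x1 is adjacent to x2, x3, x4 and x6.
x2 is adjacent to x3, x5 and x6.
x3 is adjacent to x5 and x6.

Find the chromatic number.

x1, x2, x3, x6 are mutually adjacent (a clique of size 4), so at least 4 colors are needed.
4 colors suffice: color 1 → {x3, x4}; color 2 → {x1, x5}; color 3 → {x2}; color 4 → {x6}. Each edge has distinct colors on its endpoints.

4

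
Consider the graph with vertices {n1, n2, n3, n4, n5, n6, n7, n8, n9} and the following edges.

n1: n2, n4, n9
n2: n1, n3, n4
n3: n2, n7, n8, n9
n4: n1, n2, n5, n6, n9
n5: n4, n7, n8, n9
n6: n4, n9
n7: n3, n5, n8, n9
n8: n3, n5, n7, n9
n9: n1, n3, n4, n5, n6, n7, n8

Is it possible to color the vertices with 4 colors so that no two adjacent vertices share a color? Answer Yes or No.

The chromatic number is 4. n5, n7, n8, n9 form a clique, so at least 4 colors are needed.
4 colors suffice: color 1 → {n2, n9}; color 2 → {n4, n7}; color 3 → {n1, n3, n5, n6}; color 4 → {n8}.
That is already a proper 4-coloring.

Yes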